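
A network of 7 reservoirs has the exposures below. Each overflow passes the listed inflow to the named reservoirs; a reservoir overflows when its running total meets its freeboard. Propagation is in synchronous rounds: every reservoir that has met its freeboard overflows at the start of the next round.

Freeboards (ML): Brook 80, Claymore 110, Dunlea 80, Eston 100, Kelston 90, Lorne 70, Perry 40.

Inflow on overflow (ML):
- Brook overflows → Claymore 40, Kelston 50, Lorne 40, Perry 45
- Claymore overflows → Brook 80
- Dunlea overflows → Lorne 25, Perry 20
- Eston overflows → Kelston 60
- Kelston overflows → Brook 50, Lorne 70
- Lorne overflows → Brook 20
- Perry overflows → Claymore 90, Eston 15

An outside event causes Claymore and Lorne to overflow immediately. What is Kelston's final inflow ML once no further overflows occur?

50

Round 1 — Claymore, Lorne overflow (initial).
  Brook: +80+20 → 100 ≥ 80
Round 2 — Brook overflows.
  Kelston: +50 → 50 < 90
  Perry: +45 → 45 ≥ 40
Round 3 — Perry overflows.
  Eston: +15 → 15 < 100
No further overflows.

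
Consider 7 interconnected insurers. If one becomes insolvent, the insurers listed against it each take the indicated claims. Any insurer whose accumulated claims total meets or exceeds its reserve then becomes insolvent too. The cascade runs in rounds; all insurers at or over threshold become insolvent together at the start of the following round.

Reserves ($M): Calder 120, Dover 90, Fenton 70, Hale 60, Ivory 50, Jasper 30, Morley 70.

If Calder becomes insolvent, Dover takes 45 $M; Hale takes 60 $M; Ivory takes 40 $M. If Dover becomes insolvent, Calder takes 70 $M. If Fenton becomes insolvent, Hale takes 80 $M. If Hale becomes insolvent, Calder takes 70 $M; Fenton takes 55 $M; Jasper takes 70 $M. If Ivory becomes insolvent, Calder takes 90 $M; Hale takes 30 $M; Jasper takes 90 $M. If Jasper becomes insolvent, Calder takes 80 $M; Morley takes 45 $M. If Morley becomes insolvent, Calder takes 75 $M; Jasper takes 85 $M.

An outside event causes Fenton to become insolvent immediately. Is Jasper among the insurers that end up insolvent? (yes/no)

yes

Round 1 — Fenton becomes insolvent (initial).
  Hale: +80 → 80 ≥ 60
Round 2 — Hale becomes insolvent.
  Calder: +70 → 70 < 120
  Jasper: +70 → 70 ≥ 30
Round 3 — Jasper becomes insolvent.
  Calder: +80 → 150 ≥ 120
  Morley: +45 → 45 < 70
Round 4 — Calder becomes insolvent.
  Dover: +45 → 45 < 90
  Ivory: +40 → 40 < 50
No further insolvencies.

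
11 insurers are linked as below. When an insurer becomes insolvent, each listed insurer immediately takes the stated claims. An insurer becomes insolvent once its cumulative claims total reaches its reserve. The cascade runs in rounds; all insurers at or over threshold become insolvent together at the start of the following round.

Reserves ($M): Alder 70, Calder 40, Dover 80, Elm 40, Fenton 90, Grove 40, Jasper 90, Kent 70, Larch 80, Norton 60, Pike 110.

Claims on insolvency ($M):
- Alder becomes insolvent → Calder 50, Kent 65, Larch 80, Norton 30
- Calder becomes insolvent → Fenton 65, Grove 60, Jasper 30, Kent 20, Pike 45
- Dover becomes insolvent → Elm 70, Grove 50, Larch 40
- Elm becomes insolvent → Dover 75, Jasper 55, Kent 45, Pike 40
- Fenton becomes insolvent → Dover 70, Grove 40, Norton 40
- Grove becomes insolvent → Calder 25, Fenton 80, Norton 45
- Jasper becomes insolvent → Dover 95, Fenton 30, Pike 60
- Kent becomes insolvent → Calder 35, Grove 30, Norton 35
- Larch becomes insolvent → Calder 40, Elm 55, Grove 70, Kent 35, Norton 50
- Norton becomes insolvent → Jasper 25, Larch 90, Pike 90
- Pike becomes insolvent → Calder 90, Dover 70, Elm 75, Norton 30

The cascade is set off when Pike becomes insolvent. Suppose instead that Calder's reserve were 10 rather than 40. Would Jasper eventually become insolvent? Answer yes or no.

With Calder's reserve at 10:
Round 1 — Pike becomes insolvent (initial).
  Calder: +90 → 90 ≥ 10
  Dover: +70 → 70 < 80
  Elm: +75 → 75 ≥ 40
  Norton: +30 → 30 < 60
Round 2 — Calder, Elm become insolvent.
  Dover: +75 → 145 ≥ 80
  Fenton: +65 → 65 < 90
  Grove: +60 → 60 ≥ 40
  Jasper: +30+55 → 85 < 90
  Kent: +20+45 → 65 < 70
Round 3 — Dover, Grove become insolvent.
  Fenton: +80 → 145 ≥ 90
  Larch: +40 → 40 < 80
  Norton: +45 → 75 ≥ 60
Round 4 — Fenton, Norton become insolvent.
  Jasper: +25 → 110 ≥ 90
  Larch: +90 → 130 ≥ 80
Round 5 — Jasper, Larch become insolvent.
  Kent: +35 → 100 ≥ 70
Round 6 — Kent becomes insolvent.
No further insolvencies.

yes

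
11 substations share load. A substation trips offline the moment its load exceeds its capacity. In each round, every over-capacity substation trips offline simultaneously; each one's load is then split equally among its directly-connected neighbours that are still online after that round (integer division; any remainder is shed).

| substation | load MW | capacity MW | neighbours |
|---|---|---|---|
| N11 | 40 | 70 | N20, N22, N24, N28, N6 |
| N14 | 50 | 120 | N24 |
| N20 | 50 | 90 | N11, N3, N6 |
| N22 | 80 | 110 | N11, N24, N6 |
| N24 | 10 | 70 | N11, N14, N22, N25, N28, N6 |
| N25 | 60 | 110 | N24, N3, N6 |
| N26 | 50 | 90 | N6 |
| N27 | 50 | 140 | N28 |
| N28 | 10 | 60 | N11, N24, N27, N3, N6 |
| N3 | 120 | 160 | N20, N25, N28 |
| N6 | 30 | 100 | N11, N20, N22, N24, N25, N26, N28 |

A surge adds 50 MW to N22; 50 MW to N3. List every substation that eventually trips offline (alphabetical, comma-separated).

Round 1 — N22 at 130 > 110; N3 at 170 > 160. N22, N3 trip offline.
  N22 sheds 130 MW to N11, N24, N6: 43 each (1 lost).
    N11: 40+43 = 83 > 70
    N24: 10+43 = 53 ≤ 70
    N6: 30+43 = 73 ≤ 100
  N3 sheds 170 MW to N20, N25, N28: 56 each (2 lost).
    N20: 50+56 = 106 > 90
    N25: 60+56 = 116 > 110
    N28: 10+56 = 66 > 60
Round 2 — N11, N20, N25, N28 trip offline.
  N11 sheds 83 MW to N24, N6: 41 each (1 lost).
    N24: 53+41 = 94 > 70
    N6: 73+41 = 114 > 100
  N20 sheds 106 MW to N6: 106 each.
    N6: 114+106 = 220 > 100
  N25 sheds 116 MW to N24, N6: 58 each.
    N24: 94+58 = 152 > 70
    N6: 220+58 = 278 > 100
  N28 sheds 66 MW to N24, N27, N6: 22 each.
    N24: 152+22 = 174 > 70
    N27: 50+22 = 72 ≤ 140
    N6: 278+22 = 300 > 100
Round 3 — N24, N6 trip offline.
  N24 sheds 174 MW to N14: 174 each.
    N14: 50+174 = 224 > 120
  N6 sheds 300 MW to N26: 300 each.
    N26: 50+300 = 350 > 90
Round 4 — N14, N26 trip offline.
  N14 sheds 224 MW: no online neighbours, lost.
  N26 sheds 350 MW: no online neighbours, lost.
No further trips.

N11, N14, N20, N22, N24, N25, N26, N28, N3, N6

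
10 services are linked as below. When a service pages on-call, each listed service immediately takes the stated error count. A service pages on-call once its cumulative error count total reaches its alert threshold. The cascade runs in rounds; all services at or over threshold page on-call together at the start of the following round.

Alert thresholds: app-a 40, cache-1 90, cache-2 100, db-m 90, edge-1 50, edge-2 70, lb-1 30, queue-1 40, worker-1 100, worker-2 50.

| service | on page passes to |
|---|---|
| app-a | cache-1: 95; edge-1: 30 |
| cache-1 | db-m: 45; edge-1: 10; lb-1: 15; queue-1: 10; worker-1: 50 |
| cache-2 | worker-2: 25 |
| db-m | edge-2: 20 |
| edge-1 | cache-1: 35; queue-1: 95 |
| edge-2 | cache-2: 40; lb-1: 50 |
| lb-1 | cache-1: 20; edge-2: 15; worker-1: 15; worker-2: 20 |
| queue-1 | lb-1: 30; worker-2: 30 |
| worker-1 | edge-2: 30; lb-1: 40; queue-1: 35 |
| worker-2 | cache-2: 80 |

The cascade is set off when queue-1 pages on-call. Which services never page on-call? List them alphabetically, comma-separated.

Round 1 — queue-1 pages on-call (initial).
  lb-1: +30 → 30 ≥ 30
  worker-2: +30 → 30 < 50
Round 2 — lb-1 pages on-call.
  cache-1: +20 → 20 < 90
  edge-2: +15 → 15 < 70
  worker-1: +15 → 15 < 100
  worker-2: +20 → 50 ≥ 50
Round 3 — worker-2 pages on-call.
  cache-2: +80 → 80 < 100
No further pages.

app-a, cache-1, cache-2, db-m, edge-1, edge-2, worker-1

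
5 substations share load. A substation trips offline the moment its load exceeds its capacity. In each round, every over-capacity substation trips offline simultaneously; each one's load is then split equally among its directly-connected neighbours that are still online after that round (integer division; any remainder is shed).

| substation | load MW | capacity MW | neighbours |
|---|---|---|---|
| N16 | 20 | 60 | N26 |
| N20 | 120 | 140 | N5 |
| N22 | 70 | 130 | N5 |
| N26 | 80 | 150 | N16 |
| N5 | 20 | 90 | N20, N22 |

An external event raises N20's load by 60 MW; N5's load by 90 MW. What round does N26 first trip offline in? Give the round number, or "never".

Round 1 — N20 at 180 > 140; N5 at 110 > 90. N20, N5 trip offline.
  N20 sheds 180 MW: no online neighbours, lost.
  N5 sheds 110 MW to N22: 110 each.
    N22: 70+110 = 180 > 130
Round 2 — N22 trips offline.
  N22 sheds 180 MW: no online neighbours, lost.
No further trips.

never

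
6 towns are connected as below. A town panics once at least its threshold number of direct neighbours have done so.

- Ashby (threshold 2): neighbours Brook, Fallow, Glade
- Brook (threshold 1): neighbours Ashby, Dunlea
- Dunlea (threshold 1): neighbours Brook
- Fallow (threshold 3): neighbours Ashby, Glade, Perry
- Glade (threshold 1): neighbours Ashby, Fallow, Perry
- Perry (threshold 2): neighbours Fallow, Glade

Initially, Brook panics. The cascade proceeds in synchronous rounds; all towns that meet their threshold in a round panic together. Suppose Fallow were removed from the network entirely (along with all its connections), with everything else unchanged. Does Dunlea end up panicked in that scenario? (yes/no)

With Fallow removed:
Round 1 — Brook panics (initial).
Round 2 — checking thresholds:
  Ashby: 1 of 2 neighbours < 2, holds.
  Dunlea: 1 of 1 neighbours ≥ 1, panics.
Round 3 — no new panics; cascade stops.

yes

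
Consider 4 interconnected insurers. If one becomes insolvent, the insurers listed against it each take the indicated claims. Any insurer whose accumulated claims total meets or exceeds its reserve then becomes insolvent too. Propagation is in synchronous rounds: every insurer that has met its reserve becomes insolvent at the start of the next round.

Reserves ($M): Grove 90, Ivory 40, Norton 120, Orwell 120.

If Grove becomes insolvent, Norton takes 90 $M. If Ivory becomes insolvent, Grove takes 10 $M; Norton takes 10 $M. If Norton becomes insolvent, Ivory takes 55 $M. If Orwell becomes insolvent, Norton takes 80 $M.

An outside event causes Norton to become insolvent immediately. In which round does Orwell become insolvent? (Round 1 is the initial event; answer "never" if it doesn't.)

Round 1 — Norton becomes insolvent (initial).
  Ivory: +55 → 55 ≥ 40
Round 2 — Ivory becomes insolvent.
  Grove: +10 → 10 < 90
No further insolvencies.

never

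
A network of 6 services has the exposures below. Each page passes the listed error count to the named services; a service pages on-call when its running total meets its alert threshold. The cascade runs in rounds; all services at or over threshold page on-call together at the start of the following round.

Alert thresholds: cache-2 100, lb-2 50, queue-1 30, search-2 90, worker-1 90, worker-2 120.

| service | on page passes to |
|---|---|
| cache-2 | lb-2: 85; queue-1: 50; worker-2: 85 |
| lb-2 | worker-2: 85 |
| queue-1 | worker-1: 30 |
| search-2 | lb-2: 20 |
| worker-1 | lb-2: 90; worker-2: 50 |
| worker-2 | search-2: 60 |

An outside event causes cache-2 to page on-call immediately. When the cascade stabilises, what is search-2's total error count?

60

Round 1 — cache-2 pages on-call (initial).
  lb-2: +85 → 85 ≥ 50
  queue-1: +50 → 50 ≥ 30
  worker-2: +85 → 85 < 120
Round 2 — lb-2, queue-1 page on-call.
  worker-1: +30 → 30 < 90
  worker-2: +85 → 170 ≥ 120
Round 3 — worker-2 pages on-call.
  search-2: +60 → 60 < 90
No further pages.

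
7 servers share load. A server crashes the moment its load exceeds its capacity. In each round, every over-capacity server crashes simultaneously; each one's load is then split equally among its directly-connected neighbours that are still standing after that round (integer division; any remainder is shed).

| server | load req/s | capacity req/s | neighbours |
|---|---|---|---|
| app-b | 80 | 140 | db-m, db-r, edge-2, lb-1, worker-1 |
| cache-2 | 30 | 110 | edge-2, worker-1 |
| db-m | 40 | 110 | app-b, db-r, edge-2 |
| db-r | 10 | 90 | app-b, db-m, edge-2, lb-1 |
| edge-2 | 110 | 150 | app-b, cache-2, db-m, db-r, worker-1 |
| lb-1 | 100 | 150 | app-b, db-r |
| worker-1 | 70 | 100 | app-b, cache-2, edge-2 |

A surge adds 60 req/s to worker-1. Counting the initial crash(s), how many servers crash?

Round 1 — worker-1 at 130 > 100. worker-1 crashes.
  worker-1 sheds 130 req/s to app-b, cache-2, edge-2: 43 each (1 lost).
    app-b: 80+43 = 123 ≤ 140
    cache-2: 30+43 = 73 ≤ 110
    edge-2: 110+43 = 153 > 150
Round 2 — edge-2 crashes.
  edge-2 sheds 153 req/s to app-b, cache-2, db-m, db-r: 38 each (1 lost).
    app-b: 123+38 = 161 > 140
    cache-2: 73+38 = 111 > 110
    db-m: 40+38 = 78 ≤ 110
    db-r: 10+38 = 48 ≤ 90
Round 3 — app-b, cache-2 crash.
  app-b sheds 161 req/s to db-m, db-r, lb-1: 53 each (2 lost).
    db-m: 78+53 = 131 > 110
    db-r: 48+53 = 101 > 90
    lb-1: 100+53 = 153 > 150
  cache-2 sheds 111 req/s: no online neighbours, lost.
Round 4 — db-m, db-r, lb-1 crash.
  db-m sheds 131 req/s: no online neighbours, lost.
  db-r sheds 101 req/s: no online neighbours, lost.
  lb-1 sheds 153 req/s: no online neighbours, lost.
No further crashes.

7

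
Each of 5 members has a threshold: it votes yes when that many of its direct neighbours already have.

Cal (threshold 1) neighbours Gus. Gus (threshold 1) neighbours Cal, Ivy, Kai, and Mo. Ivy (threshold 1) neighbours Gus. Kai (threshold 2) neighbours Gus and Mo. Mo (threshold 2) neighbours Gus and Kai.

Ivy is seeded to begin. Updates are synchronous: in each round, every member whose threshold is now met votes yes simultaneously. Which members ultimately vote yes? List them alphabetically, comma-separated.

Cal, Gus, Ivy

Round 1 — Ivy votes yes (initial).
Round 2 — checking thresholds:
  Gus: 1 of 4 neighbours ≥ 1, votes yes.
Round 3 — checking thresholds:
  Cal: 1 of 1 neighbours ≥ 1, votes yes.
  Kai: 1 of 2 neighbours < 2, below threshold.
  Mo: 1 of 2 neighbours < 2, below threshold.
Round 4 — no new yes votes; cascade stops.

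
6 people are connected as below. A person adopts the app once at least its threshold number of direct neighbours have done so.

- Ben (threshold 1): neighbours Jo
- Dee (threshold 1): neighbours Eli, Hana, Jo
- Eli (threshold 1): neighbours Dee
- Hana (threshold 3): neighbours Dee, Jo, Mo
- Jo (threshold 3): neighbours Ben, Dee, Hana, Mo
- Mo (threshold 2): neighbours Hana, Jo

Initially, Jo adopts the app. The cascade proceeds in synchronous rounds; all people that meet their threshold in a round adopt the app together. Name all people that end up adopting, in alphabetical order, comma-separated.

Ben, Dee, Eli, Jo

Round 1 — Jo adopts the app (initial).
Round 2 — checking thresholds:
  Ben: 1 of 1 neighbours ≥ 1, adopts the app.
  Dee: 1 of 3 neighbours ≥ 1, adopts the app.
  Hana: 1 of 3 neighbours < 3, below threshold.
  Mo: 1 of 2 neighbours < 2, below threshold.
Round 3 — checking thresholds:
  Eli: 1 of 1 neighbours ≥ 1, adopts the app.
  Hana: 2 of 3 neighbours < 3, below threshold.
  Mo: 1 of 2 neighbours < 2, below threshold.
Round 4 — no new adoptions; cascade stops.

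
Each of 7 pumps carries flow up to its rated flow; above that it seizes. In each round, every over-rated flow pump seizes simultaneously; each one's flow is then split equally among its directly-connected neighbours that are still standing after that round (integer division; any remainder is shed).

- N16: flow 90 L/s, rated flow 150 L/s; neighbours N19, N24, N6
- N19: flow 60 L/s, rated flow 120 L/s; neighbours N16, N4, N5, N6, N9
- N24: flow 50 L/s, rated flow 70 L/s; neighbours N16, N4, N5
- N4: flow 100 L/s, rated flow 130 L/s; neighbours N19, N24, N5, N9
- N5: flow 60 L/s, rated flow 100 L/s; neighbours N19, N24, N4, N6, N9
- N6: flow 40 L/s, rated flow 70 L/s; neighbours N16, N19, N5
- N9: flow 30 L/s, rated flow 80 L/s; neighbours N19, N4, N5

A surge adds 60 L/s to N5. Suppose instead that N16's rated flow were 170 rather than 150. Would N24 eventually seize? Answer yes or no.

With N16's rated flow at 170:
Round 1 — N5 at 120 > 100. N5 seizes.
  N5 sheds 120 L/s to N19, N24, N4, N6, N9: 24 each.
    N19: 60+24 = 84 ≤ 120
    N24: 50+24 = 74 > 70
    N4: 100+24 = 124 ≤ 130
    N6: 40+24 = 64 ≤ 70
    N9: 30+24 = 54 ≤ 80
Round 2 — N24 seizes.
  N24 sheds 74 L/s to N16, N4: 37 each.
    N16: 90+37 = 127 ≤ 170
    N4: 124+37 = 161 > 130
Round 3 — N4 seizes.
  N4 sheds 161 L/s to N19, N9: 80 each (1 lost).
    N19: 84+80 = 164 > 120
    N9: 54+80 = 134 > 80
Round 4 — N19, N9 seize.
  N19 sheds 164 L/s to N16, N6: 82 each.
    N16: 127+82 = 209 > 170
    N6: 64+82 = 146 > 70
  N9 sheds 134 L/s: no online neighbours, lost.
Round 5 — N16, N6 seize.
  N16 sheds 209 L/s: no online neighbours, lost.
  N6 sheds 146 L/s: no online neighbours, lost.
No further seizures.

yes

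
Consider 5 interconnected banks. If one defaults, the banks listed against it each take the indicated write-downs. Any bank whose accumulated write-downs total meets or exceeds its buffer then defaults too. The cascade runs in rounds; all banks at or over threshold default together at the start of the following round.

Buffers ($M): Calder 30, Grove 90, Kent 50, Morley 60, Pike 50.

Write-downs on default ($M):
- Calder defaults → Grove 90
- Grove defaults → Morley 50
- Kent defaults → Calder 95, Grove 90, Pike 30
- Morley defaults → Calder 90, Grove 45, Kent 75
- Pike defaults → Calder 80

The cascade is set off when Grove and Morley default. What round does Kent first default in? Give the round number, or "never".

Round 1 — Grove, Morley default (initial).
  Calder: +90 → 90 ≥ 30
  Kent: +75 → 75 ≥ 50
Round 2 — Calder, Kent default.
  Pike: +30 → 30 < 50
No further defaults.

2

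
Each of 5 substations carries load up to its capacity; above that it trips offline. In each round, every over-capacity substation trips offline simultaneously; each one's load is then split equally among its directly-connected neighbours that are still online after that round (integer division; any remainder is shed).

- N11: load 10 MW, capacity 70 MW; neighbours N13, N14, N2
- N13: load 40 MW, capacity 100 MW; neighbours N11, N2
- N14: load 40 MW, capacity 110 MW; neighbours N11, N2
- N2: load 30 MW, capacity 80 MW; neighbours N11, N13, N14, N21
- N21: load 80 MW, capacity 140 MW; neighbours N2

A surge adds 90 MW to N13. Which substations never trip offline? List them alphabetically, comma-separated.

Round 1 — N13 at 130 > 100. N13 trips offline.
  N13 sheds 130 MW to N11, N2: 65 each.
    N11: 10+65 = 75 > 70
    N2: 30+65 = 95 > 80
Round 2 — N11, N2 trip offline.
  N11 sheds 75 MW to N14: 75 each.
    N14: 40+75 = 115 > 110
  N2 sheds 95 MW to N14, N21: 47 each (1 lost).
    N14: 115+47 = 162 > 110
    N21: 80+47 = 127 ≤ 140
Round 3 — N14 trips offline.
  N14 sheds 162 MW: no online neighbours, lost.
No further trips.

N21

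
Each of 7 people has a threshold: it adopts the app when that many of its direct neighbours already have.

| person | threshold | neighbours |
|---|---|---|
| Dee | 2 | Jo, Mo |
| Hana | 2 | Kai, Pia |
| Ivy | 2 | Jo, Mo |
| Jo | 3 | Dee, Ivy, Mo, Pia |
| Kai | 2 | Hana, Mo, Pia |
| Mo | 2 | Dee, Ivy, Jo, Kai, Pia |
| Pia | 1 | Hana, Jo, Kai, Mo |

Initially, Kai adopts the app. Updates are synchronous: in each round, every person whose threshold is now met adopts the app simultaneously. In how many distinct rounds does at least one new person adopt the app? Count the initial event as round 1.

3

Round 1 — Kai adopts the app (initial).
Round 2 — checking thresholds:
  Hana: 1 of 2 neighbours < 2, below threshold.
  Mo: 1 of 5 neighbours < 2, below threshold.
  Pia: 1 of 4 neighbours ≥ 1, adopts the app.
Round 3 — checking thresholds:
  Hana: 2 of 2 neighbours ≥ 2, adopts the app.
  Jo: 1 of 4 neighbours < 3, below threshold.
  Mo: 2 of 5 neighbours ≥ 2, adopts the app.
Round 4 — no new adoptions; cascade stops.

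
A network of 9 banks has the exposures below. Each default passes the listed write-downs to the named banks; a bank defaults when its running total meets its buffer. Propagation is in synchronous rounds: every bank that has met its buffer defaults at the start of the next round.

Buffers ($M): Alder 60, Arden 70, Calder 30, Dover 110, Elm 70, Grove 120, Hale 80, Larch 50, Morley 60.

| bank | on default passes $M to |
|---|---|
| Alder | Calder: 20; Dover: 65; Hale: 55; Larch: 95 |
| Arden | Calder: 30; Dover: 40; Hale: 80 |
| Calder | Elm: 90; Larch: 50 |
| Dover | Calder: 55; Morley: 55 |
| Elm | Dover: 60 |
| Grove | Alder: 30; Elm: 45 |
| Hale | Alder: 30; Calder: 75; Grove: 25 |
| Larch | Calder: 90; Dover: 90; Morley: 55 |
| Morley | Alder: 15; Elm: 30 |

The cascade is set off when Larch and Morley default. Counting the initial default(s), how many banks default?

Round 1 — Larch, Morley default (initial).
  Alder: +15 → 15 < 60
  Calder: +90 → 90 ≥ 30
  Dover: +90 → 90 < 110
  Elm: +30 → 30 < 70
Round 2 — Calder defaults.
  Elm: +90 → 120 ≥ 70
Round 3 — Elm defaults.
  Dover: +60 → 150 ≥ 110
Round 4 — Dover defaults.
No further defaults.

5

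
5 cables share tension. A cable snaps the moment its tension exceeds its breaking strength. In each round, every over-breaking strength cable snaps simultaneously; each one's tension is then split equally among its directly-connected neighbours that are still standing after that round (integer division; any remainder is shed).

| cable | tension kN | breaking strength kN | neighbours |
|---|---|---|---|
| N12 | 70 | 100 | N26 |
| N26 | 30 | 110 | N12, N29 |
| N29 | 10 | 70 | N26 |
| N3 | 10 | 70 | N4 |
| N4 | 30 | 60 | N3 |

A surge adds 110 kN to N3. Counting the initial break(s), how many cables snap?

Round 1 — N3 at 120 > 70. N3 snaps.
  N3 sheds 120 kN to N4: 120 each.
    N4: 30+120 = 150 > 60
Round 2 — N4 snaps.
  N4 sheds 150 kN: no online neighbours, lost.
No further breaks.

2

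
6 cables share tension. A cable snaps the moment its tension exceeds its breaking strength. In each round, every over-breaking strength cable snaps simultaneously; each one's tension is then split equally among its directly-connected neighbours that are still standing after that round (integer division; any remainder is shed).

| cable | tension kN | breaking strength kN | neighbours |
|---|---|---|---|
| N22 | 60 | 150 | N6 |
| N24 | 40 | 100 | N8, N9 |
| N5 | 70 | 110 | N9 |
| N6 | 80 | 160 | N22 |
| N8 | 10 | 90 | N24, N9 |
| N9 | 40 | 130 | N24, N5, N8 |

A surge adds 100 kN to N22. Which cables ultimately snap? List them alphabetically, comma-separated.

N22, N6

Round 1 — N22 at 160 > 150. N22 snaps.
  N22 sheds 160 kN to N6: 160 each.
    N6: 80+160 = 240 > 160
Round 2 — N6 snaps.
  N6 sheds 240 kN: no online neighbours, lost.
No further breaks.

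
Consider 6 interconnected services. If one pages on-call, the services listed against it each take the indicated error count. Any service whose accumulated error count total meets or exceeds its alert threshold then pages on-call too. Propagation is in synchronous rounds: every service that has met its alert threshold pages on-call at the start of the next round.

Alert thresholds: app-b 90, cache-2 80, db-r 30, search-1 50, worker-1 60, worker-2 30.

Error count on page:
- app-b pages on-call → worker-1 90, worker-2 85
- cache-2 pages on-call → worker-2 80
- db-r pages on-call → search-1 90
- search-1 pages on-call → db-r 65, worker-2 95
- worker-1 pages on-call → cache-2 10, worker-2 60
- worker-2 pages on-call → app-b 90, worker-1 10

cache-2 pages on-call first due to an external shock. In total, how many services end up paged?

4

Round 1 — cache-2 pages on-call (initial).
  worker-2: +80 → 80 ≥ 30
Round 2 — worker-2 pages on-call.
  app-b: +90 → 90 ≥ 90
  worker-1: +10 → 10 < 60
Round 3 — app-b pages on-call.
  worker-1: +90 → 100 ≥ 60
Round 4 — worker-1 pages on-call.
No further pages.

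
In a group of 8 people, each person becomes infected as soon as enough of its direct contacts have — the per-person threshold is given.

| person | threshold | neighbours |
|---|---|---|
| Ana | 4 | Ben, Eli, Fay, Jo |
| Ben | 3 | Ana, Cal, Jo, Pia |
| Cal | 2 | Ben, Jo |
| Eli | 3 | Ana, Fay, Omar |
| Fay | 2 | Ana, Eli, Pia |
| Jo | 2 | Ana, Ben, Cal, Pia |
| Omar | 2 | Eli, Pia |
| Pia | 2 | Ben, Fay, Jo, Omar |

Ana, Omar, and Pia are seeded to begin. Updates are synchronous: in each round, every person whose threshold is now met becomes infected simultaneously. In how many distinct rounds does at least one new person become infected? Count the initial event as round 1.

4

Round 1 — Ana, Omar, Pia become infected (initial).
Round 2 — checking thresholds:
  Ben: 2 of 4 neighbours < 3, below threshold.
  Eli: 2 of 3 neighbours < 3, below threshold.
  Fay: 2 of 3 neighbours ≥ 2, becomes infected.
  Jo: 2 of 4 neighbours ≥ 2, becomes infected.
Round 3 — checking thresholds:
  Ben: 3 of 4 neighbours ≥ 3, becomes infected.
  Cal: 1 of 2 neighbours < 2, below threshold.
  Eli: 3 of 3 neighbours ≥ 3, becomes infected.
Round 4 — checking thresholds:
  Cal: 2 of 2 neighbours ≥ 2, becomes infected.
Round 5 — no new infections; cascade stops.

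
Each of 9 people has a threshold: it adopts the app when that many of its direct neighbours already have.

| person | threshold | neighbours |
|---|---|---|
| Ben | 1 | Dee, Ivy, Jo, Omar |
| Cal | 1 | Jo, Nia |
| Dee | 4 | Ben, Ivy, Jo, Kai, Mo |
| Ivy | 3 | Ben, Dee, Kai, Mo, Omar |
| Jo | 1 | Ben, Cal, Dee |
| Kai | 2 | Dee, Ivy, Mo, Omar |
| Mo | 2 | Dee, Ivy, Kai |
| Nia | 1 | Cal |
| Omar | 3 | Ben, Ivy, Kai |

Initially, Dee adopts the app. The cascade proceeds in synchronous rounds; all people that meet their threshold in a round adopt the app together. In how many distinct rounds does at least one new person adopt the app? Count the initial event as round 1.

4

Round 1 — Dee adopts the app (initial).
Round 2 — checking thresholds:
  Ben: 1 of 4 neighbours ≥ 1, adopts the app.
  Ivy: 1 of 5 neighbours < 3, below threshold.
  Jo: 1 of 3 neighbours ≥ 1, adopts the app.
  Kai: 1 of 4 neighbours < 2, below threshold.
  Mo: 1 of 3 neighbours < 2, below threshold.
Round 3 — checking thresholds:
  Cal: 1 of 2 neighbours ≥ 1, adopts the app.
  Ivy: 2 of 5 neighbours < 3, below threshold.
  Kai: 1 of 4 neighbours < 2, below threshold.
  Mo: 1 of 3 neighbours < 2, below threshold.
  Omar: 1 of 3 neighbours < 3, below threshold.
Round 4 — checking thresholds:
  Ivy: 2 of 5 neighbours < 3, below threshold.
  Kai: 1 of 4 neighbours < 2, below threshold.
  Mo: 1 of 3 neighbours < 2, below threshold.
  Nia: 1 of 1 neighbours ≥ 1, adopts the app.
  Omar: 1 of 3 neighbours < 3, below threshold.
Round 5 — no new adoptions; cascade stops.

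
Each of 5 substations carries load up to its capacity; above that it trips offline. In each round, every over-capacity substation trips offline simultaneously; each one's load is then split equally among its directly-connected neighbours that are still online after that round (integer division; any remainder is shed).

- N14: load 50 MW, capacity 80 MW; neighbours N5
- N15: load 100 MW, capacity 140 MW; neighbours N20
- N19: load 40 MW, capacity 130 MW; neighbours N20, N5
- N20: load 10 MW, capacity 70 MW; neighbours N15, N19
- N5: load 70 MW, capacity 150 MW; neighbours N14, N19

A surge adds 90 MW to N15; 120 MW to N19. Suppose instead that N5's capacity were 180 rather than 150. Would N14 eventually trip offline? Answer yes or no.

With N5's capacity at 180:
Round 1 — N15 at 190 > 140; N19 at 160 > 130. N15, N19 trip offline.
  N15 sheds 190 MW to N20: 190 each.
    N20: 10+190 = 200 > 70
  N19 sheds 160 MW to N20, N5: 80 each.
    N20: 200+80 = 280 > 70
    N5: 70+80 = 150 ≤ 180
Round 2 — N20 trips offline.
  N20 sheds 280 MW: no online neighbours, lost.
No further trips.

no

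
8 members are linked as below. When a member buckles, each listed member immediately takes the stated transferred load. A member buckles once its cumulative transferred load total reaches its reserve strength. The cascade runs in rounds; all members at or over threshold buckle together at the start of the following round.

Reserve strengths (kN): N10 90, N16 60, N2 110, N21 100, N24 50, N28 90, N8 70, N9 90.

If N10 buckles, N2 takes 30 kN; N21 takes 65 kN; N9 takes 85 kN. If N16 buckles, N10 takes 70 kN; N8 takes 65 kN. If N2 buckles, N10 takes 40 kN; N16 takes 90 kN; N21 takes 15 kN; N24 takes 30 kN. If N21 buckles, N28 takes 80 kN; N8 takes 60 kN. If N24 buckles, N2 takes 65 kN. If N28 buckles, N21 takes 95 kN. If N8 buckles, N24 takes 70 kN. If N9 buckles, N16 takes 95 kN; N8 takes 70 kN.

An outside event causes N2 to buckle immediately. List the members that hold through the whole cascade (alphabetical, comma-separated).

N21, N24, N28, N8, N9

Round 1 — N2 buckles (initial).
  N10: +40 → 40 < 90
  N16: +90 → 90 ≥ 60
  N21: +15 → 15 < 100
  N24: +30 → 30 < 50
Round 2 — N16 buckles.
  N10: +70 → 110 ≥ 90
  N8: +65 → 65 < 70
Round 3 — N10 buckles.
  N21: +65 → 80 < 100
  N9: +85 → 85 < 90
No further bucklings.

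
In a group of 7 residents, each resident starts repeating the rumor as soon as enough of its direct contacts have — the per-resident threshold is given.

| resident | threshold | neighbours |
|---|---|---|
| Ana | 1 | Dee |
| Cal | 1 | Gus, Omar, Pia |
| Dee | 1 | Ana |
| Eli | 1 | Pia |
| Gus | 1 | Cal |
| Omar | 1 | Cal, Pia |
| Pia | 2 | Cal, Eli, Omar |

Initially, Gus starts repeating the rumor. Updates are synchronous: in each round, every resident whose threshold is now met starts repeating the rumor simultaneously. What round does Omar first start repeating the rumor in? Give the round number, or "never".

Round 1 — Gus starts repeating the rumor (initial).
Round 2 — checking thresholds:
  Cal: 1 of 3 neighbours ≥ 1, starts repeating the rumor.
Round 3 — checking thresholds:
  Omar: 1 of 2 neighbours ≥ 1, starts repeating the rumor.
  Pia: 1 of 3 neighbours < 2, not yet.
Round 4 — checking thresholds:
  Pia: 2 of 3 neighbours ≥ 2, starts repeating the rumor.
Round 5 — checking thresholds:
  Eli: 1 of 1 neighbours ≥ 1, starts repeating the rumor.
Round 6 — no new spreads; cascade stops.

3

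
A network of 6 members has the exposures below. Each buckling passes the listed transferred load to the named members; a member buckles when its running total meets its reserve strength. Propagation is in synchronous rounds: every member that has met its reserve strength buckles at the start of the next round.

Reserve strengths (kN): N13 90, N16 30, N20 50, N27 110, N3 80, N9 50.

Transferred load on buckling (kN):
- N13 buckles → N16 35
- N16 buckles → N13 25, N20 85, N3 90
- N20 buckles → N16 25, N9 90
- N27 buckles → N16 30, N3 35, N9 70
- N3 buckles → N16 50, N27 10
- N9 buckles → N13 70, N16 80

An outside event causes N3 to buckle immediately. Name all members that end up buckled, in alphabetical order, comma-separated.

N13, N16, N20, N3, N9

Round 1 — N3 buckles (initial).
  N16: +50 → 50 ≥ 30
  N27: +10 → 10 < 110
Round 2 — N16 buckles.
  N13: +25 → 25 < 90
  N20: +85 → 85 ≥ 50
Round 3 — N20 buckles.
  N9: +90 → 90 ≥ 50
Round 4 — N9 buckles.
  N13: +70 → 95 ≥ 90
Round 5 — N13 buckles.
No further bucklings.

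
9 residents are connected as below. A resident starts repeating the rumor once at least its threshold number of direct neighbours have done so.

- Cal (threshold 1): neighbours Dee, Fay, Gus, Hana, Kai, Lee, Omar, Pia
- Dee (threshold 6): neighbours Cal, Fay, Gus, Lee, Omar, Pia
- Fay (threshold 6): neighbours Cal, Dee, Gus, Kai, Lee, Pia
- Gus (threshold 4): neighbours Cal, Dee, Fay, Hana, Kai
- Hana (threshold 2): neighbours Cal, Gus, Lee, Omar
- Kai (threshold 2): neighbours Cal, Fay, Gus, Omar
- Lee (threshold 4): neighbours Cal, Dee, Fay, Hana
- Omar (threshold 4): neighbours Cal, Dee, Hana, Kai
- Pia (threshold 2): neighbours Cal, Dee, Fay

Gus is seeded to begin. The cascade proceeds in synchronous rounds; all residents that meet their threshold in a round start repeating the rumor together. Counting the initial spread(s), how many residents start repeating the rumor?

Round 1 — Gus starts repeating the rumor (initial).
Round 2 — checking thresholds:
  Cal: 1 of 8 neighbours ≥ 1, starts repeating the rumor.
  Dee: 1 of 6 neighbours < 6, holds.
  Fay: 1 of 6 neighbours < 6, holds.
  Hana: 1 of 4 neighbours < 2, holds.
  Kai: 1 of 4 neighbours < 2, holds.
Round 3 — checking thresholds:
  Dee: 2 of 6 neighbours < 6, holds.
  Fay: 2 of 6 neighbours < 6, holds.
  Hana: 2 of 4 neighbours ≥ 2, starts repeating the rumor.
  Kai: 2 of 4 neighbours ≥ 2, starts repeating the rumor.
  Lee: 1 of 4 neighbours < 4, holds.
  Omar: 1 of 4 neighbours < 4, holds.
  Pia: 1 of 3 neighbours < 2, holds.
Round 4 — no new spreads; cascade stops.

4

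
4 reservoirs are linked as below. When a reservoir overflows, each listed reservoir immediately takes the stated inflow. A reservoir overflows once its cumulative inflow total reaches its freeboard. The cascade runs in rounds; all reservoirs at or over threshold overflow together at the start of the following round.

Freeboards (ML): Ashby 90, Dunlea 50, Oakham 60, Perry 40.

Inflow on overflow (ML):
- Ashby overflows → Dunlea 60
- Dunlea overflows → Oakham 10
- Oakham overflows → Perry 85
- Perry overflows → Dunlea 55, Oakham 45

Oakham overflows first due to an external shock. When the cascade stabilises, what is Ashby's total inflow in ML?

0

Round 1 — Oakham overflows (initial).
  Perry: +85 → 85 ≥ 40
Round 2 — Perry overflows.
  Dunlea: +55 → 55 ≥ 50
Round 3 — Dunlea overflows.
No further overflows.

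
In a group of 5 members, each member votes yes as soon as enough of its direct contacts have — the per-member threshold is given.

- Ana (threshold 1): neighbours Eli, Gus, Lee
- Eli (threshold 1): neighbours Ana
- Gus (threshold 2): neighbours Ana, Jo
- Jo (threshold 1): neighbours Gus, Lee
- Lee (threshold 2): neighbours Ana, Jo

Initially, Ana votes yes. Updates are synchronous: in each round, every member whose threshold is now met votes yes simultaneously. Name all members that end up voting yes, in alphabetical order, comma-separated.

Ana, Eli

Round 1 — Ana votes yes (initial).
Round 2 — checking thresholds:
  Eli: 1 of 1 neighbours ≥ 1, votes yes.
  Gus: 1 of 2 neighbours < 2, below threshold.
  Lee: 1 of 2 neighbours < 2, below threshold.
Round 3 — no new yes votes; cascade stops.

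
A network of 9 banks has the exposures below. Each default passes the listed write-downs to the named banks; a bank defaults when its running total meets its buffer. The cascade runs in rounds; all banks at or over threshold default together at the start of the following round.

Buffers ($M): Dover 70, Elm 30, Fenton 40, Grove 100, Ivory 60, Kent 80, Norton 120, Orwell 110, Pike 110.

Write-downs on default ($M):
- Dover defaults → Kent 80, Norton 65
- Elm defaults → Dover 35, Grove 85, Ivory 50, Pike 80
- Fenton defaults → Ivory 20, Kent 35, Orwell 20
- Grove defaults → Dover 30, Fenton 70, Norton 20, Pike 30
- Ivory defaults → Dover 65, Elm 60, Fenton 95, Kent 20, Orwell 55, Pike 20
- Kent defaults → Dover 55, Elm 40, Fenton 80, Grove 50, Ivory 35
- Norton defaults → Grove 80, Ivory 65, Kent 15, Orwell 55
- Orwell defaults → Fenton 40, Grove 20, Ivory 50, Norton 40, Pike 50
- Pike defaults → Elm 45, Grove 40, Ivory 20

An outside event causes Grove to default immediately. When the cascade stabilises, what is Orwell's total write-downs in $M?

Round 1 — Grove defaults (initial).
  Dover: +30 → 30 < 70
  Fenton: +70 → 70 ≥ 40
  Norton: +20 → 20 < 120
  Pike: +30 → 30 < 110
Round 2 — Fenton defaults.
  Ivory: +20 → 20 < 60
  Kent: +35 → 35 < 80
  Orwell: +20 → 20 < 110
No further defaults.

20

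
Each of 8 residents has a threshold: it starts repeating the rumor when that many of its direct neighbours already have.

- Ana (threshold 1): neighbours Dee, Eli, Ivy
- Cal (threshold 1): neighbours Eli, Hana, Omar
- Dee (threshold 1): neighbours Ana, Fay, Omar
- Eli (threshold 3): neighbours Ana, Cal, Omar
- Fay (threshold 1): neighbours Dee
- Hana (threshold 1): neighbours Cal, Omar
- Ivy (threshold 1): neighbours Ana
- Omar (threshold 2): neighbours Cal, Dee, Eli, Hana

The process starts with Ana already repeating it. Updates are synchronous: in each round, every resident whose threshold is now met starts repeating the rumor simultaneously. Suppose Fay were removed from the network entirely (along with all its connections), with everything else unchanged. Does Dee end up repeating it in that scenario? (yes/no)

With Fay removed:
Round 1 — Ana starts repeating the rumor (initial).
Round 2 — checking thresholds:
  Dee: 1 of 2 neighbours ≥ 1, starts repeating the rumor.
  Eli: 1 of 3 neighbours < 3, below threshold.
  Ivy: 1 of 1 neighbours ≥ 1, starts repeating the rumor.
Round 3 — no new spreads; cascade stops.

yes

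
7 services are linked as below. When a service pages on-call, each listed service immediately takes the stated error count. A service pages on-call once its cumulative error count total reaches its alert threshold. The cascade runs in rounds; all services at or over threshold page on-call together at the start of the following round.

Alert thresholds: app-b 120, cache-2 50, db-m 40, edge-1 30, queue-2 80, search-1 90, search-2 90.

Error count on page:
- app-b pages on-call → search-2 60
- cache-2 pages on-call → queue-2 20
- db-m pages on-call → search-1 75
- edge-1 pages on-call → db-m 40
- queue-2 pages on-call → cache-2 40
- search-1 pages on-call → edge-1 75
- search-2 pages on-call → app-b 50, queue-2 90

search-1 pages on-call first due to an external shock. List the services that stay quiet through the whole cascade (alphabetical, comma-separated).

app-b, cache-2, queue-2, search-2

Round 1 — search-1 pages on-call (initial).
  edge-1: +75 → 75 ≥ 30
Round 2 — edge-1 pages on-call.
  db-m: +40 → 40 ≥ 40
Round 3 — db-m pages on-call.
No further pages.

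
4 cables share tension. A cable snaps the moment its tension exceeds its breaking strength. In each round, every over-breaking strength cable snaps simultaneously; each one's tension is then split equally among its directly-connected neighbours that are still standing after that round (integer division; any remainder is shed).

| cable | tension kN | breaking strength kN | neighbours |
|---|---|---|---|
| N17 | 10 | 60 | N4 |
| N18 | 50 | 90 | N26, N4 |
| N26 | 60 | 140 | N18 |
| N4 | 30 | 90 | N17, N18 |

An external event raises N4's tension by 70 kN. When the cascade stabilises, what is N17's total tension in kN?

Round 1 — N4 at 100 > 90. N4 snaps.
  N4 sheds 100 kN to N17, N18: 50 each.
    N17: 10+50 = 60 ≤ 60
    N18: 50+50 = 100 > 90
Round 2 — N18 snaps.
  N18 sheds 100 kN to N26: 100 each.
    N26: 60+100 = 160 > 140
Round 3 — N26 snaps.
  N26 sheds 160 kN: no online neighbours, lost.
No further breaks.

60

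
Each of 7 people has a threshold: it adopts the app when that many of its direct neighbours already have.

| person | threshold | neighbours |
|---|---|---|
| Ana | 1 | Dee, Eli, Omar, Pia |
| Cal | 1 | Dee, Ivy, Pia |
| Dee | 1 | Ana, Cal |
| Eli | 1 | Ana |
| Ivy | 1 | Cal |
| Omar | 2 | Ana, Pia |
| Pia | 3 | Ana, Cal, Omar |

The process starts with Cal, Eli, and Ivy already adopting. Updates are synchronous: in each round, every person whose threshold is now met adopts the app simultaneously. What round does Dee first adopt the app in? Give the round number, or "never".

2

Round 1 — Cal, Eli, Ivy adopt the app (initial).
Round 2 — checking thresholds:
  Ana: 1 of 4 neighbours ≥ 1, adopts the app.
  Dee: 1 of 2 neighbours ≥ 1, adopts the app.
  Pia: 1 of 3 neighbours < 3, holds.
Round 3 — no new adoptions; cascade stops.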